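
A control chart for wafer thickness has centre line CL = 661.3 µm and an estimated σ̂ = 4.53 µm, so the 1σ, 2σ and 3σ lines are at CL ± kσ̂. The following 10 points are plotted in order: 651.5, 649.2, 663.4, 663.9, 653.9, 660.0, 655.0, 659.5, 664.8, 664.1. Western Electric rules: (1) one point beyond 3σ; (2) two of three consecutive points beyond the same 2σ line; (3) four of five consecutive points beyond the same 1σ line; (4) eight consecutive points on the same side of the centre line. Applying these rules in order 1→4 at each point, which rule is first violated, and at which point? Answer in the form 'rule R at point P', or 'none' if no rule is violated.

rule 2 at point 2

Zone of each point (C = within 1σ̂, B = 1σ̂–2σ̂, A = 2σ̂–3σ̂, * = beyond 3σ̂; sign = side of CL): 1:-A, 2:-A, 3:+C, 4:+C, 5:-B, 6:-C, 7:-B, 8:-C, 9:+C, 10:+C
Rule 2 (two of three consecutive points beyond the same 2σ limit) is satisfied at point 2.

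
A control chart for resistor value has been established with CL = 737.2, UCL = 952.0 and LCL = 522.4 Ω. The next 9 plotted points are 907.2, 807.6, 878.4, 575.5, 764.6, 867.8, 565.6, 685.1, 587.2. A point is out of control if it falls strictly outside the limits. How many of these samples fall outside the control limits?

All 9 points lie within [522.4, 952.0].

0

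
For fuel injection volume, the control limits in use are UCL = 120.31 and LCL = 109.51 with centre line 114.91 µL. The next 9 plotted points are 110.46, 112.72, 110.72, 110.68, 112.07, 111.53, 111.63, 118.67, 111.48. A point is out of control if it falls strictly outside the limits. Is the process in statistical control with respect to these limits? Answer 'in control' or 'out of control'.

in control

All 9 points lie within [109.51, 120.31].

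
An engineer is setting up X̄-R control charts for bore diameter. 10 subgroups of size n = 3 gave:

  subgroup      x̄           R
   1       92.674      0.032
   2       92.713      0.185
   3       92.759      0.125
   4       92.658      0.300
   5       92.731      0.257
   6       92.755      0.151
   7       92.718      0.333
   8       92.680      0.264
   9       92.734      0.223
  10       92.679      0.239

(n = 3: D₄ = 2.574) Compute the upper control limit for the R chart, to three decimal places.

0.543

R̄ = (0.032 + 0.185 + 0.125 + 0.300 + 0.257 + 0.151 + 0.333 + 0.264 + 0.223 + 0.239) / 10 = 2.1090 / 10 = 0.2109
UCL_R = D₄·R̄ = 2.574 × 0.2109 = 0.5429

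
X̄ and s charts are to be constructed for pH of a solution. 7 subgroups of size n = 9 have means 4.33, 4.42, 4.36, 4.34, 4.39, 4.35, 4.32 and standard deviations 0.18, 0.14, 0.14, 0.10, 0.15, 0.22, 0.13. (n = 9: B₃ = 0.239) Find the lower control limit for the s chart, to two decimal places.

s̄ = (0.18 + 0.14 + 0.14 + 0.10 + 0.15 + 0.22 + 0.13) / 7 = 0.1514
LCL_s = B₃·s̄ = 0.239 × 0.1514 = 0.0362

0.04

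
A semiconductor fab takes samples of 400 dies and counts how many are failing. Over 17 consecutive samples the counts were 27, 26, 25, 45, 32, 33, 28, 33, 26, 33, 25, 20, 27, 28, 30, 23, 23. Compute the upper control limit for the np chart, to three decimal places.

43.898

p̄ = Σdᵢ / (k·n) = 484 / (17 × 400) = 0.07118
UCL = np̄ + 3·√(np̄(1−p̄)) = 28.4706 + 3 × √(28.4706×0.92882) = 28.4706 + 3 × 5.1424 = 43.8978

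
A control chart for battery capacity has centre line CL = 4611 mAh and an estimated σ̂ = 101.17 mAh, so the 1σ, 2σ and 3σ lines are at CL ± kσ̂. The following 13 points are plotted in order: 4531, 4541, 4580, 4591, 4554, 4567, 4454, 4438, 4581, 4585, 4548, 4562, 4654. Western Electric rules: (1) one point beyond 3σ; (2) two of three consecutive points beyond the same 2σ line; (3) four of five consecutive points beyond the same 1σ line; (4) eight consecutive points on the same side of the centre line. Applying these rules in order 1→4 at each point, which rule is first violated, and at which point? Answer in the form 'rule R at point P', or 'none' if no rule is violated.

Zone of each point (C = within 1σ̂, B = 1σ̂–2σ̂, A = 2σ̂–3σ̂, * = beyond 3σ̂; sign = side of CL): 1:-C, 2:-C, 3:-C, 4:-C, 5:-C, 6:-C, 7:-B, 8:-B, 9:-C, 10:-C, 11:-C, 12:-C, 13:+C
Rule 4 (eight consecutive points on the same side of the centre line) is satisfied at point 8.

rule 4 at point 8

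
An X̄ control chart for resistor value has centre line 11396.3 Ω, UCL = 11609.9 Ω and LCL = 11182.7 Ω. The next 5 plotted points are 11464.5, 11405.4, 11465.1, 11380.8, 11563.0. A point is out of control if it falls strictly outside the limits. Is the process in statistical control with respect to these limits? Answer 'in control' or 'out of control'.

in control

All 5 points lie within [11182.7, 11609.9].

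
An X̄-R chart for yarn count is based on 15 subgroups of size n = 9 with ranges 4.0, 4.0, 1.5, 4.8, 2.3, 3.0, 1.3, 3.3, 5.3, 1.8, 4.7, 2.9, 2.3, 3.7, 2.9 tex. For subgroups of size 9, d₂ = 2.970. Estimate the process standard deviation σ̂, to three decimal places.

1.073

R̄ = (4.0 + 4.0 + 1.5 + 4.8 + 2.3 + 3.0 + 1.3 + 3.3 + 5.3 + 1.8 + 4.7 + 2.9 + 2.3 + 3.7 + 2.9) / 15 = 3.1867
σ̂ = R̄ / d₂ = 3.1867 / 2.970 = 1.0730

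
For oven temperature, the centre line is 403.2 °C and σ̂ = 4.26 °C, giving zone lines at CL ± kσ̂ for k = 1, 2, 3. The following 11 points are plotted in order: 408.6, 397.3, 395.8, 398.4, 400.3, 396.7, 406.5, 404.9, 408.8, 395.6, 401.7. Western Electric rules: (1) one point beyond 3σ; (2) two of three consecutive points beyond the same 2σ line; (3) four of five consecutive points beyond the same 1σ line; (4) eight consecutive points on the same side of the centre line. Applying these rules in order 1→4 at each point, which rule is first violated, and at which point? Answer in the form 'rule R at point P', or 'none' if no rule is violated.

rule 3 at point 6

Zone of each point (C = within 1σ̂, B = 1σ̂–2σ̂, A = 2σ̂–3σ̂, * = beyond 3σ̂; sign = side of CL): 1:+B, 2:-B, 3:-B, 4:-B, 5:-C, 6:-B, 7:+C, 8:+C, 9:+B, 10:-B, 11:-C
Rule 3 (four of five consecutive points beyond the same 1σ limit) is satisfied at point 6.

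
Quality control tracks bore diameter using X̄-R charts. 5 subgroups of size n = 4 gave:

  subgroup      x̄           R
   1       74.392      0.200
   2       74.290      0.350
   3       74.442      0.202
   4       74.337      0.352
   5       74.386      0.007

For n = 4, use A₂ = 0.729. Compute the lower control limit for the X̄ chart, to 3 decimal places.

X̄̄ = (74.392 + 74.290 + 74.442 + 74.337 + 74.386) / 5 = 371.8470 / 5 = 74.3694
R̄ = (0.200 + 0.350 + 0.202 + 0.352 + 0.007) / 5 = 1.1110 / 5 = 0.2222
LCL = X̄̄ − A₂·R̄ = 74.3694 − 0.729 × 0.2222 = 74.2074

74.207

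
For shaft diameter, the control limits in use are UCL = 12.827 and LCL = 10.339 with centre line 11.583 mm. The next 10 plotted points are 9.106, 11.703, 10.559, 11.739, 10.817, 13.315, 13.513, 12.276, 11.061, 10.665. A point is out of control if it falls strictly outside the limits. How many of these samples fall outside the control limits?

Compare each point to [10.339, 12.827]: sample 1 = 9.106 < LCL; sample 6 = 13.315 > UCL; sample 7 = 13.513 > UCL.

3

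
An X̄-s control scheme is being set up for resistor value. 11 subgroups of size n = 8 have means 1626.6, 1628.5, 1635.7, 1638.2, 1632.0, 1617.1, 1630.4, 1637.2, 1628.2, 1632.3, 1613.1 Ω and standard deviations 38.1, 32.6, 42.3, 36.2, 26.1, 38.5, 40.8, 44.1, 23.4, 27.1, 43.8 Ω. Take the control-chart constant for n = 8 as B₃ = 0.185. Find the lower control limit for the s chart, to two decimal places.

6.61

s̄ = (38.1 + 32.6 + 42.3 + 36.2 + 26.1 + 38.5 + 40.8 + 44.1 + 23.4 + 27.1 + 43.8) / 11 = 35.7273
LCL_s = B₃·s̄ = 0.185 × 35.7273 = 6.6095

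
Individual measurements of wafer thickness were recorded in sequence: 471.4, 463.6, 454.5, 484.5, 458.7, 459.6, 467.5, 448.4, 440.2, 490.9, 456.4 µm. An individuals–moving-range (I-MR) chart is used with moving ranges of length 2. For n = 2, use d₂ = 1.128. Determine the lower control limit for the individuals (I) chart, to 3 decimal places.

411.650

X̄ = (471.4 + 463.6 + 454.5 + 484.5 + 458.7 + 459.6 + 467.5 + 448.4 + 440.2 + 490.9 + 456.4) / 11 = 463.2455
Moving ranges: 7.8, 9.1, 30.0, 25.8, 0.9, 7.9, 19.1, 8.2, 50.7, 34.5; M̄R̄ = 194.0000 / 10 = 19.4000
LCL = X̄ − 3·M̄R̄/d₂ = 463.2455 − 3 × 19.4000 / 1.128 = 411.6497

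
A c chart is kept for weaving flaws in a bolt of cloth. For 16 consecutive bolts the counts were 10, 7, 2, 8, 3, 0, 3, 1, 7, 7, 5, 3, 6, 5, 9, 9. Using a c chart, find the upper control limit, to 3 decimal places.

12.227

c̄ = (10 + 7 + 2 + 8 + 3 + 0 + 3 + 1 + 7 + 7 + 5 + 3 + 6 + 5 + 9 + 9) / 16 = 85 / 16 = 5.3125
UCL = c̄ + 3√c̄ = 5.3125 + 3 × √5.3125 = 5.3125 + 3 × 2.3049 = 12.2272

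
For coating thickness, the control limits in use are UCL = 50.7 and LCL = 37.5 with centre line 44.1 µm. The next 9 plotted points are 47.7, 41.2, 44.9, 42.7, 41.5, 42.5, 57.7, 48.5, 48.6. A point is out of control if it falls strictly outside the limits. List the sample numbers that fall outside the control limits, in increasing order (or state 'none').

7

Compare each point to [37.5, 50.7]: sample 7 = 57.7 > UCL.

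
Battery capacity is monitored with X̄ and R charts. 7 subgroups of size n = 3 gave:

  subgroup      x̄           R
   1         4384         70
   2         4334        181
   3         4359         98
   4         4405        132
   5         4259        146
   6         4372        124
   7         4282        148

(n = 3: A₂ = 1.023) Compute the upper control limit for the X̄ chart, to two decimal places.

4473.53

X̄̄ = (4384 + 4334 + 4359 + 4405 + 4259 + 4372 + 4282) / 7 = 30395.0000 / 7 = 4342.1429
R̄ = (70 + 181 + 98 + 132 + 146 + 124 + 148) / 7 = 899.0000 / 7 = 128.4286
UCL = X̄̄ + A₂·R̄ = 4342.1429 + 1.023 × 128.4286 = 4473.5253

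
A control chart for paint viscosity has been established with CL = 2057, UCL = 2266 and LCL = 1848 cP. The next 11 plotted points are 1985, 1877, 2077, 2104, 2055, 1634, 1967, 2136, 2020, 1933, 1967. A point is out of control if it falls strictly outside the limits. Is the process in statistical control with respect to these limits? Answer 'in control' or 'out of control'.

Compare each point to [1848, 2266]: sample 6 = 1634 < LCL.

out of control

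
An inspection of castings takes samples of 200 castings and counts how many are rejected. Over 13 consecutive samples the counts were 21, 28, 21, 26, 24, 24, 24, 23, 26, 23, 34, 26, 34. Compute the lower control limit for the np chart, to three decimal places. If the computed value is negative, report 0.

11.496

p̄ = Σdᵢ / (k·n) = 334 / (13 × 200) = 0.12846
LCL = np̄ − 3·√(np̄(1−p̄)) = 25.6923 − 3 × 4.7320 = 11.4963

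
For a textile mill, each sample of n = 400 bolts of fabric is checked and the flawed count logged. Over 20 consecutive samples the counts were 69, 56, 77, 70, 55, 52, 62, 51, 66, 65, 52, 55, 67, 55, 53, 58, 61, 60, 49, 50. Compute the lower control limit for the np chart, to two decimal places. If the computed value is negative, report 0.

p̄ = Σdᵢ / (k·n) = 1183 / (20 × 400) = 0.14788
LCL = np̄ − 3·√(np̄(1−p̄)) = 59.1500 − 3 × 7.0995 = 37.8514

37.85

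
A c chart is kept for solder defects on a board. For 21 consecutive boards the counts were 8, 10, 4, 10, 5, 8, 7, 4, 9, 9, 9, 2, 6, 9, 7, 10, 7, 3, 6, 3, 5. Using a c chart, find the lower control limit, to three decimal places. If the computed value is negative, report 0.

c̄ = (8 + 10 + 4 + 10 + 5 + 8 + 7 + 4 + 9 + 9 + 9 + 2 + 6 + 9 + 7 + 10 + 7 + 3 + 6 + 3 + 5) / 21 = 141 / 21 = 6.7143
LCL = c̄ − 3√c̄ = 6.7143 − 3 × 2.5912 = -1.0593 → 0 (cannot be negative)

0.000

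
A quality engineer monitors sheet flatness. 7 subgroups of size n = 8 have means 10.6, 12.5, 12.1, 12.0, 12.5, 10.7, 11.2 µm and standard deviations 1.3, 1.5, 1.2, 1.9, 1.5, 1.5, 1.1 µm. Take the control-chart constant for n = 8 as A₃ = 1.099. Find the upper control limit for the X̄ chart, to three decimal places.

X̄̄ = (10.6 + 12.5 + 12.1 + 12.0 + 12.5 + 10.7 + 11.2) / 7 = 11.6571
s̄ = (1.3 + 1.5 + 1.2 + 1.9 + 1.5 + 1.5 + 1.1) / 7 = 1.4286
UCL = X̄̄ + A₃·s̄ = 11.6571 + 1.099 × 1.4286 = 13.2271

13.227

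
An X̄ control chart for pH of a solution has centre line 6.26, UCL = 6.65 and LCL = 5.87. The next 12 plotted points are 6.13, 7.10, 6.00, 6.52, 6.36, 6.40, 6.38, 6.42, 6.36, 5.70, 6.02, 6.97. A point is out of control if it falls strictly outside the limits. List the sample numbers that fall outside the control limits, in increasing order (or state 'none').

Compare each point to [5.87, 6.65]: sample 2 = 7.10 > UCL; sample 10 = 5.70 < LCL; sample 12 = 6.97 > UCL.

2, 10, 12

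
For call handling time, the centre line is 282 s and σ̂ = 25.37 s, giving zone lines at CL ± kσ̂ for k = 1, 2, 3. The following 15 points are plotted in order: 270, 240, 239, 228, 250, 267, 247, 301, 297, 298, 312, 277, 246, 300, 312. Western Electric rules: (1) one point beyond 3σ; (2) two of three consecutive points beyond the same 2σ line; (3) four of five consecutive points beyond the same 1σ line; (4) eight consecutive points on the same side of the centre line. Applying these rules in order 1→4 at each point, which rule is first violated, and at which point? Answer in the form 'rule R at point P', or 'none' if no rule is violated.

Zone of each point (C = within 1σ̂, B = 1σ̂–2σ̂, A = 2σ̂–3σ̂, * = beyond 3σ̂; sign = side of CL): 1:-C, 2:-B, 3:-B, 4:-A, 5:-B, 6:-C, 7:-B, 8:+C, 9:+C, 10:+C, 11:+B, 12:-C, 13:-B, 14:+C, 15:+B
Rule 3 (four of five consecutive points beyond the same 1σ limit) is satisfied at point 5.

rule 3 at point 5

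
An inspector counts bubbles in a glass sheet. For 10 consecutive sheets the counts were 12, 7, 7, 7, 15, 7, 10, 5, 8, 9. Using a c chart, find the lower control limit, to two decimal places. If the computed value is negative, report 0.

0.00

c̄ = (12 + 7 + 7 + 7 + 15 + 7 + 10 + 5 + 8 + 9) / 10 = 87 / 10 = 8.7000
LCL = c̄ − 3√c̄ = 8.7000 − 3 × 2.9496 = -0.1487 → 0 (cannot be negative)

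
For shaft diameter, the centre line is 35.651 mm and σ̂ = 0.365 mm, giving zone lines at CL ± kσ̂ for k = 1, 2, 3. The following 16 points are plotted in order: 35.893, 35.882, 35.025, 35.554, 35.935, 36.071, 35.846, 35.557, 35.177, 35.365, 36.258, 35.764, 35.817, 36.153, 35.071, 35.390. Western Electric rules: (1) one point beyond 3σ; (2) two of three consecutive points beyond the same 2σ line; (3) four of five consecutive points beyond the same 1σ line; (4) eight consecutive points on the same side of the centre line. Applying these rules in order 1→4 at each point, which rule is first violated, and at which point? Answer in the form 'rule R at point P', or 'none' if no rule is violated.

none

Zone of each point (C = within 1σ̂, B = 1σ̂–2σ̂, A = 2σ̂–3σ̂, * = beyond 3σ̂; sign = side of CL): 1:+C, 2:+C, 3:-B, 4:-C, 5:+C, 6:+B, 7:+C, 8:-C, 9:-B, 10:-C, 11:+B, 12:+C, 13:+C, 14:+B, 15:-B, 16:-C
No rule fires across all 16 points.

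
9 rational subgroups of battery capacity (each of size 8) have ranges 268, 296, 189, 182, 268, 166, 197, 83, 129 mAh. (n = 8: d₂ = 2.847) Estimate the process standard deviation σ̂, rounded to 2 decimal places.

69.39

R̄ = (268 + 296 + 189 + 182 + 268 + 166 + 197 + 83 + 129) / 9 = 197.5556
σ̂ = R̄ / d₂ = 197.5556 / 2.847 = 69.3908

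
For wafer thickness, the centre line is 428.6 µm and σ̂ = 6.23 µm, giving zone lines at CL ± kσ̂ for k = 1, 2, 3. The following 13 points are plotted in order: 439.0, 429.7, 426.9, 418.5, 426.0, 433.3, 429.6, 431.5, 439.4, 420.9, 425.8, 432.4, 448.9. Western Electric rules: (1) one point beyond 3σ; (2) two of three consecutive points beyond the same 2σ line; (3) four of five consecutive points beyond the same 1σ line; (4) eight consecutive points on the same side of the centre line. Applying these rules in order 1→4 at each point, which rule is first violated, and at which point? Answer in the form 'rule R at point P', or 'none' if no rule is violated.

Zone of each point (C = within 1σ̂, B = 1σ̂–2σ̂, A = 2σ̂–3σ̂, * = beyond 3σ̂; sign = side of CL): 1:+B, 2:+C, 3:-C, 4:-B, 5:-C, 6:+C, 7:+C, 8:+C, 9:+B, 10:-B, 11:-C, 12:+C, 13:+*
Rule 1 (one point beyond the 3σ limits) is satisfied at point 13.

rule 1 at point 13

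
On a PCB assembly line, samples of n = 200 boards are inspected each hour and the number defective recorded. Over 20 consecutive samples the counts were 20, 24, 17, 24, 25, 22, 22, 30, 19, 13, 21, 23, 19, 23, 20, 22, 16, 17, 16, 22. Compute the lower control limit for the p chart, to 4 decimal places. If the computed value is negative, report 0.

0.0391

p̄ = Σdᵢ / (k·n) = 415 / (20 × 200) = 0.10375
LCL = p̄ − 3·√(p̄(1−p̄)/n) = 0.10375 − 3 × 0.02156 = 0.03906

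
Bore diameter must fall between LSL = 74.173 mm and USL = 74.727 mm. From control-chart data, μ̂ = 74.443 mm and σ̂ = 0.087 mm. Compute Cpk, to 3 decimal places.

Cpu = (USL − μ̂) / (3σ̂) = (74.727 − 74.443) / (3 × 0.087) = 1.0881; Cpl = (μ̂ − LSL) / (3σ̂) = (74.443 − 74.173) / (3 × 0.087) = 1.0345; Cpk = min(Cpu, Cpl) = 1.0345

1.034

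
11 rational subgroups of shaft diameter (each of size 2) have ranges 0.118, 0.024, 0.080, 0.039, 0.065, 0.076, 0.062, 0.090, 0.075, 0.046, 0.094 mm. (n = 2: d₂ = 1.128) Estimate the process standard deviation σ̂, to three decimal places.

0.062

R̄ = (0.118 + 0.024 + 0.080 + 0.039 + 0.065 + 0.076 + 0.062 + 0.090 + 0.075 + 0.046 + 0.094) / 11 = 0.0699
σ̂ = R̄ / d₂ = 0.0699 / 1.128 = 0.0620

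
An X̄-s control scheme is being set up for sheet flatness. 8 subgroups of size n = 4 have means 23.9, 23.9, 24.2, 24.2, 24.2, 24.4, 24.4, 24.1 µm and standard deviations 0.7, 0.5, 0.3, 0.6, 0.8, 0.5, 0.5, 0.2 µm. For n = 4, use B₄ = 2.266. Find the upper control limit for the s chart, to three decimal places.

1.161

s̄ = (0.7 + 0.5 + 0.3 + 0.6 + 0.8 + 0.5 + 0.5 + 0.2) / 8 = 0.5125
UCL_s = B₄·s̄ = 2.266 × 0.5125 = 1.1613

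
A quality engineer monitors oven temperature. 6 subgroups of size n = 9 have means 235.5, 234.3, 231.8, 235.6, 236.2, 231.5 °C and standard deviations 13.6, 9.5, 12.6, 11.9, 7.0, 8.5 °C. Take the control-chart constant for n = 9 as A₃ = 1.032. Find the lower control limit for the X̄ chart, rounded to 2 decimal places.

223.30

X̄̄ = (235.5 + 234.3 + 231.8 + 235.6 + 236.2 + 231.5) / 6 = 234.1500
s̄ = (13.6 + 9.5 + 12.6 + 11.9 + 7.0 + 8.5) / 6 = 10.5167
LCL = X̄̄ − A₃·s̄ = 234.1500 − 1.032 × 10.5167 = 223.2968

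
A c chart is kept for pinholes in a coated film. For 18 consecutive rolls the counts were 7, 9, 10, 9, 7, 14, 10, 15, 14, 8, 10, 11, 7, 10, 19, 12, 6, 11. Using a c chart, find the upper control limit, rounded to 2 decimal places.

c̄ = (7 + 9 + 10 + 9 + 7 + 14 + 10 + 15 + 14 + 8 + 10 + 11 + 7 + 10 + 19 + 12 + 6 + 11) / 18 = 189 / 18 = 10.5000
UCL = c̄ + 3√c̄ = 10.5000 + 3 × √10.5000 = 10.5000 + 3 × 3.2404 = 20.2211

20.22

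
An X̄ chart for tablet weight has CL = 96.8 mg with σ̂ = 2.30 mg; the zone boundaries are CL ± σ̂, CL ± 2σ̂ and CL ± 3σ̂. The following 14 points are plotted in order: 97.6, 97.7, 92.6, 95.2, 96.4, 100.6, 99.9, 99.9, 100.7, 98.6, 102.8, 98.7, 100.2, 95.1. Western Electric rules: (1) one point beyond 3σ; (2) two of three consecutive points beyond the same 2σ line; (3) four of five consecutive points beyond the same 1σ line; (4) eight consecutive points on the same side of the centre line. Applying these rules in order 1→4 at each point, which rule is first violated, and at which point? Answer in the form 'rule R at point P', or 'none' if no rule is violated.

rule 3 at point 9

Zone of each point (C = within 1σ̂, B = 1σ̂–2σ̂, A = 2σ̂–3σ̂, * = beyond 3σ̂; sign = side of CL): 1:+C, 2:+C, 3:-B, 4:-C, 5:-C, 6:+B, 7:+B, 8:+B, 9:+B, 10:+C, 11:+A, 12:+C, 13:+B, 14:-C
Rule 3 (four of five consecutive points beyond the same 1σ limit) is satisfied at point 9.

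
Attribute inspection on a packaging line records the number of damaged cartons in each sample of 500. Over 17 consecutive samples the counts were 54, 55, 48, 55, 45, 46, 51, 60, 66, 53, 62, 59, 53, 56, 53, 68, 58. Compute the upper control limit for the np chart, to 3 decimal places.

76.470

p̄ = Σdᵢ / (k·n) = 942 / (17 × 500) = 0.11082
UCL = np̄ + 3·√(np̄(1−p̄)) = 55.4118 + 3 × √(55.4118×0.88918) = 55.4118 + 3 × 7.0193 = 76.4697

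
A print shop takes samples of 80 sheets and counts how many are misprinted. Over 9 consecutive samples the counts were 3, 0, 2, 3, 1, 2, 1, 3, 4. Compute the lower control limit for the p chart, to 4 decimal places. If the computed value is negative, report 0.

p̄ = Σdᵢ / (k·n) = 19 / (9 × 80) = 0.02639
LCL = p̄ − 3·√(p̄(1−p̄)/n) = 0.02639 − 3 × 0.01792 = -0.02737 → 0 (negative, so LCL = 0)

0.0000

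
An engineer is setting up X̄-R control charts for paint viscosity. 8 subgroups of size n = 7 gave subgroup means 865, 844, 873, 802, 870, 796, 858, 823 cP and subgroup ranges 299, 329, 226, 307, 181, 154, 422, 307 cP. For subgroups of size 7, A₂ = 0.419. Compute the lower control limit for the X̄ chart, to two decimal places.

X̄̄ = (865 + 844 + 873 + 802 + 870 + 796 + 858 + 823) / 8 = 6731.0000 / 8 = 841.3750
R̄ = (299 + 329 + 226 + 307 + 181 + 154 + 422 + 307) / 8 = 2225.0000 / 8 = 278.1250
LCL = X̄̄ − A₂·R̄ = 841.3750 − 0.419 × 278.1250 = 724.8406

724.84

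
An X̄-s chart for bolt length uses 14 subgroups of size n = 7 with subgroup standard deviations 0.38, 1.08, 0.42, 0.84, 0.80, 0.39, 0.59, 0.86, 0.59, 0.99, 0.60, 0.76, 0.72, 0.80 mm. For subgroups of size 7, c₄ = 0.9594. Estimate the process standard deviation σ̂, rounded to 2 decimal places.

0.73

s̄ = (0.38 + 1.08 + 0.42 + 0.84 + 0.80 + 0.39 + 0.59 + 0.86 + 0.59 + 0.99 + 0.60 + 0.76 + 0.72 + 0.80) / 14 = 0.7014
σ̂ = s̄ / c₄ = 0.7014 / 0.9594 = 0.7311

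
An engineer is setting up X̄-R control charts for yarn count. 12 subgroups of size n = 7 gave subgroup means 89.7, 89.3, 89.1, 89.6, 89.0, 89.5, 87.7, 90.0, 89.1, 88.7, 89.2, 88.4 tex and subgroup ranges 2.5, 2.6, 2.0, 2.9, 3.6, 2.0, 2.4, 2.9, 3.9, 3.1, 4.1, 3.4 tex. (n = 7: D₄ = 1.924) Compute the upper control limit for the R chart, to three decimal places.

5.676

R̄ = (2.5 + 2.6 + 2.0 + 2.9 + 3.6 + 2.0 + 2.4 + 2.9 + 3.9 + 3.1 + 4.1 + 3.4) / 12 = 35.4000 / 12 = 2.9500
UCL_R = D₄·R̄ = 1.924 × 2.9500 = 5.6758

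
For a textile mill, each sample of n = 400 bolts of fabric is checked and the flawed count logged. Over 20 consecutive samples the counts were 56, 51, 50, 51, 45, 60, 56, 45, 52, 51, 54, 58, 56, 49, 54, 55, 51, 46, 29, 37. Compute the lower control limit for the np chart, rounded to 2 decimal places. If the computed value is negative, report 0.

30.41

p̄ = Σdᵢ / (k·n) = 1006 / (20 × 400) = 0.12575
LCL = np̄ − 3·√(np̄(1−p̄)) = 50.3000 − 3 × 6.6313 = 30.4060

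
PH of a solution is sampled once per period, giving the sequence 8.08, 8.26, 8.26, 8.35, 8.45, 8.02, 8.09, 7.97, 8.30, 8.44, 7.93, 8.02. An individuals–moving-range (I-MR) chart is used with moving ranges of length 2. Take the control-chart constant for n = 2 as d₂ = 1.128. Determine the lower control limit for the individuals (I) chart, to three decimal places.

X̄ = (8.08 + 8.26 + 8.26 + 8.35 + 8.45 + 8.02 + 8.09 + 7.97 + 8.30 + 8.44 + 7.93 + 8.02) / 12 = 8.1808
Moving ranges: 0.18, 0.00, 0.09, 0.10, 0.43, 0.07, 0.12, 0.33, 0.14, 0.51, 0.09; M̄R̄ = 2.0600 / 11 = 0.1873
LCL = X̄ − 3·M̄R̄/d₂ = 8.1808 − 3 × 0.1873 / 1.128 = 7.6828

7.683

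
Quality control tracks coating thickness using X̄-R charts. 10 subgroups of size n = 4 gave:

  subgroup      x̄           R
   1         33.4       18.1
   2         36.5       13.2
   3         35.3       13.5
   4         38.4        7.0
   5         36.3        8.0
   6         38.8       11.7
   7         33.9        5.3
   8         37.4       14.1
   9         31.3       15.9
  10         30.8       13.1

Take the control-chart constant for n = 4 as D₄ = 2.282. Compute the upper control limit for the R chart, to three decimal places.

R̄ = (18.1 + 13.2 + 13.5 + 7.0 + 8.0 + 11.7 + 5.3 + 14.1 + 15.9 + 13.1) / 10 = 119.9000 / 10 = 11.9900
UCL_R = D₄·R̄ = 2.282 × 11.9900 = 27.3612

27.361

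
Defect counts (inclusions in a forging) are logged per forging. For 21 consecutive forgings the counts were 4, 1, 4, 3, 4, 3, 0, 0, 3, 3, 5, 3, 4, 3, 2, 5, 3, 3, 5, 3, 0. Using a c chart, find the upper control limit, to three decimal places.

8.018

c̄ = (4 + 1 + 4 + 3 + 4 + 3 + 0 + 0 + 3 + 3 + 5 + 3 + 4 + 3 + 2 + 5 + 3 + 3 + 5 + 3 + 0) / 21 = 61 / 21 = 2.9048
UCL = c̄ + 3√c̄ = 2.9048 + 3 × √2.9048 = 2.9048 + 3 × 1.7043 = 8.0178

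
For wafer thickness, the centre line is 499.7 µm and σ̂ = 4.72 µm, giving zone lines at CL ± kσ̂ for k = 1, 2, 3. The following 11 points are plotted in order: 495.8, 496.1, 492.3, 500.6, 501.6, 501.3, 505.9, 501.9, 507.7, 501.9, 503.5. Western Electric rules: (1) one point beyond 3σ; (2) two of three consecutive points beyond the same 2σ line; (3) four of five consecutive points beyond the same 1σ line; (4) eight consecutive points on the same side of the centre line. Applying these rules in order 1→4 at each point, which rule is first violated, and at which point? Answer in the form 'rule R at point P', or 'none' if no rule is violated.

Zone of each point (C = within 1σ̂, B = 1σ̂–2σ̂, A = 2σ̂–3σ̂, * = beyond 3σ̂; sign = side of CL): 1:-C, 2:-C, 3:-B, 4:+C, 5:+C, 6:+C, 7:+B, 8:+C, 9:+B, 10:+C, 11:+C
Rule 4 (eight consecutive points on the same side of the centre line) is satisfied at point 11.

rule 4 at point 11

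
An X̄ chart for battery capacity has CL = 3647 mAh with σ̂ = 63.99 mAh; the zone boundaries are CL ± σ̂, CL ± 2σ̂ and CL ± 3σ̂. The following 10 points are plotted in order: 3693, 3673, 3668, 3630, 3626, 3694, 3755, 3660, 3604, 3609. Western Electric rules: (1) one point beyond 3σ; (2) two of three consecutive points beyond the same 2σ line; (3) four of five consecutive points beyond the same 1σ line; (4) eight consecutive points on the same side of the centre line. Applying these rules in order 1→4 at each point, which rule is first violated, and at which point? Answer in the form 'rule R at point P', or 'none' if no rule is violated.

Zone of each point (C = within 1σ̂, B = 1σ̂–2σ̂, A = 2σ̂–3σ̂, * = beyond 3σ̂; sign = side of CL): 1:+C, 2:+C, 3:+C, 4:-C, 5:-C, 6:+C, 7:+B, 8:+C, 9:-C, 10:-C
No rule fires across all 10 points.

none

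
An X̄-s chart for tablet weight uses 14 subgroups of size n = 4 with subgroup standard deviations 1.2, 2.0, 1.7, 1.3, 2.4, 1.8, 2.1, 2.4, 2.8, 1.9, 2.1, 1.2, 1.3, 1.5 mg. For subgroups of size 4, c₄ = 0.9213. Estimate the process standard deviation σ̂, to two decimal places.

s̄ = (1.2 + 2.0 + 1.7 + 1.3 + 2.4 + 1.8 + 2.1 + 2.4 + 2.8 + 1.9 + 2.1 + 1.2 + 1.3 + 1.5) / 14 = 1.8357
σ̂ = s̄ / c₄ = 1.8357 / 0.9213 = 1.9925

1.99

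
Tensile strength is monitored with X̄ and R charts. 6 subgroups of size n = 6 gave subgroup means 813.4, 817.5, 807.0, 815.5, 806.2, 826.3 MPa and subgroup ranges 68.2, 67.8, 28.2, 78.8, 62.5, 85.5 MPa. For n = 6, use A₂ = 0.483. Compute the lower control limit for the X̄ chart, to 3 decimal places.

X̄̄ = (813.4 + 817.5 + 807.0 + 815.5 + 806.2 + 826.3) / 6 = 4885.9000 / 6 = 814.3167
R̄ = (68.2 + 67.8 + 28.2 + 78.8 + 62.5 + 85.5) / 6 = 391.0000 / 6 = 65.1667
LCL = X̄̄ − A₂·R̄ = 814.3167 − 0.483 × 65.1667 = 782.8412

782.841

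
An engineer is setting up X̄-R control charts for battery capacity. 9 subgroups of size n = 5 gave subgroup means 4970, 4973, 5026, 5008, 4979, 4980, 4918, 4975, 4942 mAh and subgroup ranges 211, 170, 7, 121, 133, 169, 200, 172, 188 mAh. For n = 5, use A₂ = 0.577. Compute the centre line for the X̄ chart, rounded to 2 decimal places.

4974.56

X̄̄ = (4970 + 4973 + 5026 + 5008 + 4979 + 4980 + 4918 + 4975 + 4942) / 9 = 44771.0000 / 9 = 4974.5556
CL = X̄̄ = 4974.5556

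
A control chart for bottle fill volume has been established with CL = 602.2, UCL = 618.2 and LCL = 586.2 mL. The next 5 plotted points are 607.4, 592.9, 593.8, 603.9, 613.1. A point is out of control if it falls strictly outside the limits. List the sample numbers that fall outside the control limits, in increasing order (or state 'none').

none

All 5 points lie within [586.2, 618.2].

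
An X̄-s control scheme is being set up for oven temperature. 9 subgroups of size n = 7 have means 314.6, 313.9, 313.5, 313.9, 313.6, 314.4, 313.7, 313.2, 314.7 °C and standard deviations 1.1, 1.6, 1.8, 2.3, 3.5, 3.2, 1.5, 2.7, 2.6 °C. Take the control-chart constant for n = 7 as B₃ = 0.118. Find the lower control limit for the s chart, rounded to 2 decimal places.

0.27

s̄ = (1.1 + 1.6 + 1.8 + 2.3 + 3.5 + 3.2 + 1.5 + 2.7 + 2.6) / 9 = 2.2556
LCL_s = B₃·s̄ = 0.118 × 2.2556 = 0.2662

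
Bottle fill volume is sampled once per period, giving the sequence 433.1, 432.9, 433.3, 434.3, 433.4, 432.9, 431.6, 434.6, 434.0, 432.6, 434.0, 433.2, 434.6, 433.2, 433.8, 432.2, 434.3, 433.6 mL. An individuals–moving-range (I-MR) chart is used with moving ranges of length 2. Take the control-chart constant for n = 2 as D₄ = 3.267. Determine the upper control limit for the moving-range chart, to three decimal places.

3.709

Moving ranges: 0.2, 0.4, 1.0, 0.9, 0.5, 1.3, 3.0, 0.6, 1.4, 1.4, 0.8, 1.4, 1.4, 0.6, 1.6, 2.1, 0.7; M̄R̄ = 19.3000 / 17 = 1.1353
UCL_MR = D₄·M̄R̄ = 3.267 × 1.1353 = 3.7090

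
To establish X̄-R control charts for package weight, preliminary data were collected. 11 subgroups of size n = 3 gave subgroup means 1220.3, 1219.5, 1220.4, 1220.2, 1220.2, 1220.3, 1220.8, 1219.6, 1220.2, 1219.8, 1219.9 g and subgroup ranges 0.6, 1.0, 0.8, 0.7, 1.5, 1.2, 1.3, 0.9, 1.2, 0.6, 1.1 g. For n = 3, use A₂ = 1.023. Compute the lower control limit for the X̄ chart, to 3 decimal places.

X̄̄ = (1220.3 + 1219.5 + 1220.4 + 1220.2 + 1220.2 + 1220.3 + 1220.8 + 1219.6 + 1220.2 + 1219.8 + 1219.9) / 11 = 13421.2000 / 11 = 1220.1091
R̄ = (0.6 + 1.0 + 0.8 + 0.7 + 1.5 + 1.2 + 1.3 + 0.9 + 1.2 + 0.6 + 1.1) / 11 = 10.9000 / 11 = 0.9909
LCL = X̄̄ − A₂·R̄ = 1220.1091 − 1.023 × 0.9909 = 1219.0954

1219.095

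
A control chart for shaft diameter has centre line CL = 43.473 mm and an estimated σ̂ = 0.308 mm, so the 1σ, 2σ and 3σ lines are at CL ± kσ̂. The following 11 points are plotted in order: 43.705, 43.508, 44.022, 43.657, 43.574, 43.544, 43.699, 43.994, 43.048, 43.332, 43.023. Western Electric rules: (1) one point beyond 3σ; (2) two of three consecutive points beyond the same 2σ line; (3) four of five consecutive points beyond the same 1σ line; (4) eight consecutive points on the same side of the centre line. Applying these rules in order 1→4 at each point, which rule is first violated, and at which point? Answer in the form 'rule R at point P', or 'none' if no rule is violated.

Zone of each point (C = within 1σ̂, B = 1σ̂–2σ̂, A = 2σ̂–3σ̂, * = beyond 3σ̂; sign = side of CL): 1:+C, 2:+C, 3:+B, 4:+C, 5:+C, 6:+C, 7:+C, 8:+B, 9:-B, 10:-C, 11:-B
Rule 4 (eight consecutive points on the same side of the centre line) is satisfied at point 8.

rule 4 at point 8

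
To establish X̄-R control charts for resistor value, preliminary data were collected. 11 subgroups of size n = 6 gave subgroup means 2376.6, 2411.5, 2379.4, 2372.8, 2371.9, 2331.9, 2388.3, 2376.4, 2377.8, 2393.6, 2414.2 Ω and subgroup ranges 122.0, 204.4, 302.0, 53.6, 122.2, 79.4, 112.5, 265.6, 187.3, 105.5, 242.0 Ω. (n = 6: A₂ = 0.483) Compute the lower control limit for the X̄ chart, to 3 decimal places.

X̄̄ = (2376.6 + 2411.5 + 2379.4 + 2372.8 + 2371.9 + 2331.9 + 2388.3 + 2376.4 + 2377.8 + 2393.6 + 2414.2) / 11 = 26194.4000 / 11 = 2381.3091
R̄ = (122.0 + 204.4 + 302.0 + 53.6 + 122.2 + 79.4 + 112.5 + 265.6 + 187.3 + 105.5 + 242.0) / 11 = 1796.5000 / 11 = 163.3182
LCL = X̄̄ − A₂·R̄ = 2381.3091 − 0.483 × 163.3182 = 2302.4264

2302.426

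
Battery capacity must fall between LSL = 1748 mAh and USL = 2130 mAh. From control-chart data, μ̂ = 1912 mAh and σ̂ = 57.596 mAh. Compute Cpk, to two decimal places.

Cpu = (USL − μ̂) / (3σ̂) = (2130 − 1912) / (3 × 57.596) = 1.2617; Cpl = (μ̂ − LSL) / (3σ̂) = (1912 − 1748) / (3 × 57.596) = 0.9491; Cpk = min(Cpu, Cpl) = 0.9491

0.95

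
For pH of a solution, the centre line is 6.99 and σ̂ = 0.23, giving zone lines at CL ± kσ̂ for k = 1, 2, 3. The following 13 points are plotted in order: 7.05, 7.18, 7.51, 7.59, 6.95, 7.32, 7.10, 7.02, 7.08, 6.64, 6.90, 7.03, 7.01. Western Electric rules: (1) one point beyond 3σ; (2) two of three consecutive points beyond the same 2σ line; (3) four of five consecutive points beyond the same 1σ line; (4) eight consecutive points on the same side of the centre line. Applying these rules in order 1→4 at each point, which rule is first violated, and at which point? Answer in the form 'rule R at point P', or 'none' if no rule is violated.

Zone of each point (C = within 1σ̂, B = 1σ̂–2σ̂, A = 2σ̂–3σ̂, * = beyond 3σ̂; sign = side of CL): 1:+C, 2:+C, 3:+A, 4:+A, 5:-C, 6:+B, 7:+C, 8:+C, 9:+C, 10:-B, 11:-C, 12:+C, 13:+C
Rule 2 (two of three consecutive points beyond the same 2σ limit) is satisfied at point 4.

rule 2 at point 4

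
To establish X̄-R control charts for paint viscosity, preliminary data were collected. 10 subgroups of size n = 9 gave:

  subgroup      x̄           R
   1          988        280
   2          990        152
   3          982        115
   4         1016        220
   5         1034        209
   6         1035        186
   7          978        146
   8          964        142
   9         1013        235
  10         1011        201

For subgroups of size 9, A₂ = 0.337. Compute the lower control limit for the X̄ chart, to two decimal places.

X̄̄ = (988 + 990 + 982 + 1016 + 1034 + 1035 + 978 + 964 + 1013 + 1011) / 10 = 10011.0000 / 10 = 1001.1000
R̄ = (280 + 152 + 115 + 220 + 209 + 186 + 146 + 142 + 235 + 201) / 10 = 1886.0000 / 10 = 188.6000
LCL = X̄̄ − A₂·R̄ = 1001.1000 − 0.337 × 188.6000 = 937.5418

937.54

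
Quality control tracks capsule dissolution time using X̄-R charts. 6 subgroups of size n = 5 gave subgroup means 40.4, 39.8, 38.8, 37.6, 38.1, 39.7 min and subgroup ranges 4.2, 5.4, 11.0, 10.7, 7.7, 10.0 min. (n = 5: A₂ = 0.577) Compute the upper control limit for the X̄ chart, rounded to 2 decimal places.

43.78

X̄̄ = (40.4 + 39.8 + 38.8 + 37.6 + 38.1 + 39.7) / 6 = 234.4000 / 6 = 39.0667
R̄ = (4.2 + 5.4 + 11.0 + 10.7 + 7.7 + 10.0) / 6 = 49.0000 / 6 = 8.1667
UCL = X̄̄ + A₂·R̄ = 39.0667 + 0.577 × 8.1667 = 43.7788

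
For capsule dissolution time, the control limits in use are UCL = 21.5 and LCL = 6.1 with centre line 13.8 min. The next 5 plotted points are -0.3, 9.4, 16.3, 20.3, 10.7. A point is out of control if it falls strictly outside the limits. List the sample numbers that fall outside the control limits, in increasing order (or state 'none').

1

Compare each point to [6.1, 21.5]: sample 1 = -0.3 < LCL.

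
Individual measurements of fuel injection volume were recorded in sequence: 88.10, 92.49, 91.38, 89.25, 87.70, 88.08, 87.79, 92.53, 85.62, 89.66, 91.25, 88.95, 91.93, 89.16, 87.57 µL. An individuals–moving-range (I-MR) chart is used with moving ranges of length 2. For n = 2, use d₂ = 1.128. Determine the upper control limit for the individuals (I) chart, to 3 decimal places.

96.416

X̄ = (88.10 + 92.49 + 91.38 + 89.25 + 87.70 + 88.08 + 87.79 + 92.53 + 85.62 + 89.66 + 91.25 + 88.95 + 91.93 + 89.16 + 87.57) / 15 = 89.4307
Moving ranges: 4.39, 1.11, 2.13, 1.55, 0.38, 0.29, 4.74, 6.91, 4.04, 1.59, 2.30, 2.98, 2.77, 1.59; M̄R̄ = 36.7700 / 14 = 2.6264
UCL = X̄ + 3·M̄R̄/d₂ = 89.4307 + 3 × 2.6264 / 1.128 = 96.4158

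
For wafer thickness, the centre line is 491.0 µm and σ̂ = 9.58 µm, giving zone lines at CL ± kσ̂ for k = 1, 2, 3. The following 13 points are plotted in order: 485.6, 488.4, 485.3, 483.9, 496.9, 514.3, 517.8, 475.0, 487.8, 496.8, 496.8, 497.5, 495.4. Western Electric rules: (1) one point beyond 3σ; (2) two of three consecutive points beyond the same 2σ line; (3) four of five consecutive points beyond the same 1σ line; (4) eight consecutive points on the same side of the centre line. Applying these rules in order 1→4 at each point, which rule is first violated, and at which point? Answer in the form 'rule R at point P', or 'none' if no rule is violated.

rule 2 at point 7

Zone of each point (C = within 1σ̂, B = 1σ̂–2σ̂, A = 2σ̂–3σ̂, * = beyond 3σ̂; sign = side of CL): 1:-C, 2:-C, 3:-C, 4:-C, 5:+C, 6:+A, 7:+A, 8:-B, 9:-C, 10:+C, 11:+C, 12:+C, 13:+C
Rule 2 (two of three consecutive points beyond the same 2σ limit) is satisfied at point 7.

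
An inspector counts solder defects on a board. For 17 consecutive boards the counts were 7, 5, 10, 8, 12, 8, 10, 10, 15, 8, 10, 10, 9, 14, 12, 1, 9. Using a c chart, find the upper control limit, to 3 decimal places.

c̄ = (7 + 5 + 10 + 8 + 12 + 8 + 10 + 10 + 15 + 8 + 10 + 10 + 9 + 14 + 12 + 1 + 9) / 17 = 158 / 17 = 9.2941
UCL = c̄ + 3√c̄ = 9.2941 + 3 × √9.2941 = 9.2941 + 3 × 3.0486 = 18.4400

18.440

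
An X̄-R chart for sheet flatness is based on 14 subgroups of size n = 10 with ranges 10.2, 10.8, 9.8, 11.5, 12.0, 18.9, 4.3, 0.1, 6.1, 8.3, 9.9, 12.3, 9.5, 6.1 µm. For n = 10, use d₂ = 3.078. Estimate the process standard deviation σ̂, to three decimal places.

3.012

R̄ = (10.2 + 10.8 + 9.8 + 11.5 + 12.0 + 18.9 + 4.3 + 0.1 + 6.1 + 8.3 + 9.9 + 12.3 + 9.5 + 6.1) / 14 = 9.2714
σ̂ = R̄ / d₂ = 9.2714 / 3.078 = 3.0122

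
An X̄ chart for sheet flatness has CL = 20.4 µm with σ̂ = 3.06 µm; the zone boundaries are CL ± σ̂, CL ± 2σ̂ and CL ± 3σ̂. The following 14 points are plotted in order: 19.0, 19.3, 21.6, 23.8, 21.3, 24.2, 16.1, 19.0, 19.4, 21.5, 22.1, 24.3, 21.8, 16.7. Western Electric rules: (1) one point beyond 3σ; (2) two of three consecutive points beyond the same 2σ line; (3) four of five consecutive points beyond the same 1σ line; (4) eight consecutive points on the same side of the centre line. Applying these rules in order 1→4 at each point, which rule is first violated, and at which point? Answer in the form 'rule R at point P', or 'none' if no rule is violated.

none

Zone of each point (C = within 1σ̂, B = 1σ̂–2σ̂, A = 2σ̂–3σ̂, * = beyond 3σ̂; sign = side of CL): 1:-C, 2:-C, 3:+C, 4:+B, 5:+C, 6:+B, 7:-B, 8:-C, 9:-C, 10:+C, 11:+C, 12:+B, 13:+C, 14:-B
No rule fires across all 14 points.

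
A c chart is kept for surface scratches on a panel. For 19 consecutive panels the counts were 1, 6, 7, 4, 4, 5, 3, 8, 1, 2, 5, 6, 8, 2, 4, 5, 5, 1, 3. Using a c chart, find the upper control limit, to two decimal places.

c̄ = (1 + 6 + 7 + 4 + 4 + 5 + 3 + 8 + 1 + 2 + 5 + 6 + 8 + 2 + 4 + 5 + 5 + 1 + 3) / 19 = 80 / 19 = 4.2105
UCL = c̄ + 3√c̄ = 4.2105 + 3 × √4.2105 = 4.2105 + 3 × 2.0520 = 10.3664

10.37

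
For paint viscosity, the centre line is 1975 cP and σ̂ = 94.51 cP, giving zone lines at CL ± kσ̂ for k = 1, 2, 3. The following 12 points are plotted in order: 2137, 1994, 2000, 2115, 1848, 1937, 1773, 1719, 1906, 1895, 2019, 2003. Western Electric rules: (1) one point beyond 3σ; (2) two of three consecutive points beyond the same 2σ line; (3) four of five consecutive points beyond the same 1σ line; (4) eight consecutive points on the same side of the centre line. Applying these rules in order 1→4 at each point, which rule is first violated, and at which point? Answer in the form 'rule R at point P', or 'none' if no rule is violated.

rule 2 at point 8

Zone of each point (C = within 1σ̂, B = 1σ̂–2σ̂, A = 2σ̂–3σ̂, * = beyond 3σ̂; sign = side of CL): 1:+B, 2:+C, 3:+C, 4:+B, 5:-B, 6:-C, 7:-A, 8:-A, 9:-C, 10:-C, 11:+C, 12:+C
Rule 2 (two of three consecutive points beyond the same 2σ limit) is satisfied at point 8.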